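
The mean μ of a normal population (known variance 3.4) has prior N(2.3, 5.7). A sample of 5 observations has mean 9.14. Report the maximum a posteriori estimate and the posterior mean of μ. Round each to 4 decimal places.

Posterior for μ is Normal. Precision-weighted mean: (1/5.7·2.3 + 5/3.4·9.14) / (1/5.7 + 5/3.4) = 8.4110.
A Normal posterior is symmetric, so mode = mean.

maximum a posteriori estimate = 8.4110, posterior mean = 8.4110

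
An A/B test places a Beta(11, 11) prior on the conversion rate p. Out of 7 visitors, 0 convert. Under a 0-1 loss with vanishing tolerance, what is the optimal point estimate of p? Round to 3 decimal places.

0.370

Posterior: Beta(11+0, 11+7) = Beta(11, 18).
Mode = (11−1)/(11+18−2) = 10/27 = 0.370.
Mean = 11/(11+18) = 11/29 = 0.379.
This is the posterior mode — the MAP estimate.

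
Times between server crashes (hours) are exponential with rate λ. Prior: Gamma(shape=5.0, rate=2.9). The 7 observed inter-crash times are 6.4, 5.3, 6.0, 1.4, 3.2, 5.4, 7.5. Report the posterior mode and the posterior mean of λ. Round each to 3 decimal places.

λ_MAP = 0.289, E[λ|data] = 0.315

Σ times = 35.2. Posterior: Gamma(shape = 5.0+7 = 12.0, rate = 2.9+35.2 = 38.1).
Mode = (α−1)/β = 11.0/38.1 = 0.289.
Mean = α/β = 12.0/38.1 = 0.315.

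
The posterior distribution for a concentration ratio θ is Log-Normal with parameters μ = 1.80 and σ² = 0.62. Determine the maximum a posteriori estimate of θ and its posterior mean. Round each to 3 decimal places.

Mode = exp(μ − σ²) = exp(1.18) = 3.254.
Mean = exp(μ + σ²/2) = exp(2.110) = 8.248.

θ_MAP = 3.254, E[θ|data] = 8.248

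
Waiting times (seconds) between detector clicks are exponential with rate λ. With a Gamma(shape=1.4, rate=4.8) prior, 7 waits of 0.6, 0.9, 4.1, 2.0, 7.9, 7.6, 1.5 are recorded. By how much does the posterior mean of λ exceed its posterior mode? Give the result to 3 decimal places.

Σ times = 24.6. Posterior: Gamma(shape = 1.4+7 = 8.4, rate = 4.8+24.6 = 29.4).
Mode = (α−1)/β = 7.4/29.4 = 0.252.
Mean = α/β = 8.4/29.4 = 0.286.
Difference = 0.286 − 0.252 = 0.034.

0.034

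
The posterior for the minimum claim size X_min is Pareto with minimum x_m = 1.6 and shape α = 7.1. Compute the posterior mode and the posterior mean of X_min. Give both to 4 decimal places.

The Pareto density is strictly decreasing on [x_m, ∞), so the mode is x_m = 1.6000.
Mean = α·x_m/(α−1) = 7.1·1.6/6.1 = 1.8623.

MAP: 1.6000. Posterior mean: 1.8623.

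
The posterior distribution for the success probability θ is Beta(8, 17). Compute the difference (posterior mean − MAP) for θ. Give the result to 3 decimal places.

Mode = (8−1)/(8+17−2) = 7/23 = 0.304.
Mean = 8/(8+17) = 8/25 = 0.320.
Difference = 0.320 − 0.304 = 0.016.
The posterior is right-skewed, so the mean exceeds the mode.

0.016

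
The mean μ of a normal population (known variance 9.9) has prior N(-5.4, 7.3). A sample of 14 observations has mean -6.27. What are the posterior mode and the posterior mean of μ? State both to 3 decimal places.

MAP = -6.193, posterior mean = -6.193

Posterior for μ is Normal. Precision-weighted mean: (1/7.3·-5.4 + 14/9.9·-6.27) / (1/7.3 + 14/9.9) = -6.193.
A Normal posterior is symmetric, so mode = mean.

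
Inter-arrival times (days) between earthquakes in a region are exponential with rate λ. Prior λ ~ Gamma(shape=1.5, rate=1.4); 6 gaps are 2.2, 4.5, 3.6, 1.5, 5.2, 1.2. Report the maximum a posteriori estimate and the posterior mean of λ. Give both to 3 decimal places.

Σ times = 18.2. Posterior: Gamma(shape = 1.5+6 = 7.5, rate = 1.4+18.2 = 19.6).
Mode = (α−1)/β = 6.5/19.6 = 0.332.
Mean = α/β = 7.5/19.6 = 0.383.

maximum a posteriori estimate = 0.332, posterior mean = 0.383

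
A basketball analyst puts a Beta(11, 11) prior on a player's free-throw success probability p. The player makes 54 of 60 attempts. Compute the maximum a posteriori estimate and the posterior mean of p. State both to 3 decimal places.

maximum a posteriori estimate = 0.800, posterior mean = 0.793

Posterior: Beta(11+54, 11+6) = Beta(65, 17).
Mode = (65−1)/(65+17−2) = 64/80 = 0.800.
Mean = 65/(65+17) = 65/82 = 0.793.
Left-skewed posterior ⇒ mean < mode.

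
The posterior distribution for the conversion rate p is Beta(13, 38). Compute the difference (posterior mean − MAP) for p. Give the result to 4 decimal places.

0.0100

Mode = (13−1)/(13+38−2) = 12/49 = 0.2449.
Mean = 13/(13+38) = 13/51 = 0.2549.
Difference = 0.2549 − 0.2449 = 0.0100.
The mean is pulled above the mode by the posterior's right skew.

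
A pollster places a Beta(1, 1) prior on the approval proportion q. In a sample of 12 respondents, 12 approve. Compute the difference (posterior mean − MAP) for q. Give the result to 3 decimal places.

-0.071

Posterior: Beta(1+12, 1+0) = Beta(13, 1).
Since β = 1 ≤ 1 and α > 1, the Beta density is monotone increasing on [0,1]; the mode is at 1.
Mean = 13/(13+1) = 0.929.
Difference = 0.929 − 1.000 = -0.071.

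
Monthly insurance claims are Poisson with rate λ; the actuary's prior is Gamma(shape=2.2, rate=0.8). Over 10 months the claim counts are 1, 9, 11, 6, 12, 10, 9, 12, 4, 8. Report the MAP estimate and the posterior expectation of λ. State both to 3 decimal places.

MAP: 7.704. Posterior mean: 7.796.

Σ counts = 82. Posterior: Gamma(shape = 2.2+82 = 84.2, rate = 0.8+10 = 10.8).
Mode = (α−1)/β = 83.2/10.8 = 7.704.
Mean = α/β = 84.2/10.8 = 7.796.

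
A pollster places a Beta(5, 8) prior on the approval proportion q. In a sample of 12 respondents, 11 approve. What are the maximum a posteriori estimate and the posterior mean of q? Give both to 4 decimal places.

Posterior: Beta(5+11, 8+1) = Beta(16, 9).
Mode = (16−1)/(16+9−2) = 15/23 = 0.6522.
Mean = 16/(16+9) = 16/25 = 0.6400.

maximum a posteriori estimate = 0.6522, posterior mean = 0.6400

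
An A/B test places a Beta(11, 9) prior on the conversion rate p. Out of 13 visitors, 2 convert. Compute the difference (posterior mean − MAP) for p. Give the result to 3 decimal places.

0.007

Posterior: Beta(11+2, 9+11) = Beta(13, 20).
Mode = (13−1)/(13+20−2) = 12/31 = 0.387.
Mean = 13/(13+20) = 13/33 = 0.394.
Difference = 0.394 − 0.387 = 0.007.
Mean > mode: the posterior has a right tail.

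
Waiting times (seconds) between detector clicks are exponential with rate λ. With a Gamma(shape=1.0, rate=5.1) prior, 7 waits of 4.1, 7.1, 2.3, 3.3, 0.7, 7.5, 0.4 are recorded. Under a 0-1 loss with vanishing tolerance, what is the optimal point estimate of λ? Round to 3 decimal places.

0.230

Σ times = 25.4. Posterior: Gamma(shape = 1.0+7 = 8.0, rate = 5.1+25.4 = 30.5).
Mode = (α−1)/β = 7.0/30.5 = 0.230.
Mean = α/β = 8.0/30.5 = 0.262.
This is the posterior mode — the MAP estimate.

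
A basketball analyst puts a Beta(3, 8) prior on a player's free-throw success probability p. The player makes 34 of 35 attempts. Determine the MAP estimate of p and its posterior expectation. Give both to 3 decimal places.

Posterior: Beta(3+34, 8+1) = Beta(37, 9).
Mode = (37−1)/(37+9−2) = 36/44 = 0.818.
Mean = 37/(37+9) = 37/46 = 0.804.
Left-skewed posterior ⇒ mean < mode.

MAP = 0.818; posterior mean = 0.804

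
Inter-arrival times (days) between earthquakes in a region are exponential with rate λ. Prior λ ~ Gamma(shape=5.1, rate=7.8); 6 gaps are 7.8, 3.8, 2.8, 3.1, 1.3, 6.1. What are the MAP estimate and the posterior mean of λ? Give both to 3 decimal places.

Σ times = 24.9. Posterior: Gamma(shape = 5.1+6 = 11.1, rate = 7.8+24.9 = 32.7).
Mode = (α−1)/β = 10.1/32.7 = 0.309.
Mean = α/β = 11.1/32.7 = 0.339.

λ_MAP = 0.309, E[λ|data] = 0.339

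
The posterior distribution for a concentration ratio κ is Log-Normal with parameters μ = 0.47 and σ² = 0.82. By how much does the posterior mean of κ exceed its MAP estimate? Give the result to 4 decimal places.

1.7062

Mode = exp(μ − σ²) = exp(-0.35) = 0.7047.
Mean = exp(μ + σ²/2) = exp(0.880) = 2.4109.
Difference = 2.4109 − 0.7047 = 1.7062.
Right-skewed posterior ⇒ mode < mean.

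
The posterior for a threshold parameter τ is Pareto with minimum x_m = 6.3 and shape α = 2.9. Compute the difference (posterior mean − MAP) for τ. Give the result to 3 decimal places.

3.316

The Pareto density is strictly decreasing on [x_m, ∞), so the mode is x_m = 6.300.
Mean = α·x_m/(α−1) = 2.9·6.3/1.9 = 9.616.
Difference = 9.616 − 6.300 = 3.316.
Right-skewed posterior ⇒ mode < mean.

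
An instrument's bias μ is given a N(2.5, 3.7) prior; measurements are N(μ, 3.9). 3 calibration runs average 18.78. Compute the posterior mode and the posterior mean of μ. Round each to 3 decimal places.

MAP: 14.547. Posterior mean: 14.547.

Posterior for μ is Normal. Precision-weighted mean: (1/3.7·2.5 + 3/3.9·18.78) / (1/3.7 + 3/3.9) = 14.547.
A Normal posterior is symmetric, so mode = mean.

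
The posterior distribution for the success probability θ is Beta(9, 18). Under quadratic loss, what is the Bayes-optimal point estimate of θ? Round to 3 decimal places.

Mode = (9−1)/(9+18−2) = 8/25 = 0.320.
Mean = 9/(9+18) = 9/27 = 0.333.
Quadratic loss ⇒ the optimal estimator is the posterior mean.

0.333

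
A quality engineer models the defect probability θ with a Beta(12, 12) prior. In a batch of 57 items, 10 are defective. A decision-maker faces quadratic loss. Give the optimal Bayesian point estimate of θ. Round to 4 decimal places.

Posterior: Beta(12+10, 12+47) = Beta(22, 59).
Mode = (22−1)/(22+59−2) = 21/79 = 0.2658.
Mean = 22/(22+59) = 22/81 = 0.2716.
Quadratic loss ⇒ the optimal estimator is the posterior mean.

0.2716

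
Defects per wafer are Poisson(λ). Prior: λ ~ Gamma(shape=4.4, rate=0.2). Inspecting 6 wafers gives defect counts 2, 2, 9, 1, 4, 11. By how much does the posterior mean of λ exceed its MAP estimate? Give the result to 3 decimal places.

Σ counts = 29. Posterior: Gamma(shape = 4.4+29 = 33.4, rate = 0.2+6 = 6.2).
Mode = (α−1)/β = 32.4/6.2 = 5.226.
Mean = α/β = 33.4/6.2 = 5.387.
Difference = 5.387 − 5.226 = 0.161.
The posterior is right-skewed, so the mean exceeds the mode.

0.161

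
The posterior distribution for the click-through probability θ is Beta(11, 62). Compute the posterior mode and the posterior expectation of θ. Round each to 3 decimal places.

Mode = (11−1)/(11+62−2) = 10/71 = 0.141.
Mean = 11/(11+62) = 11/73 = 0.151.

MAP = 0.141; posterior mean = 0.151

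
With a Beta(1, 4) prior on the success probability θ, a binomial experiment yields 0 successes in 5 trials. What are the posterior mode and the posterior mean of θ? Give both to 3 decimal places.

Posterior: Beta(1+0, 4+5) = Beta(1, 9).
Since α = 1 ≤ 1 and β > 1, the Beta density is monotone decreasing on [0,1]; the mode is at 0.
Mean = 1/(1+9) = 0.100.

MAP = 0.000, posterior mean = 0.100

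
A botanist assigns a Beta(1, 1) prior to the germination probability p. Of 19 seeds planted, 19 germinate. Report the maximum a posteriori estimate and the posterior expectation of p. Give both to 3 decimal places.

maximum a posteriori estimate = 1.000, posterior expectation = 0.952

Posterior: Beta(1+19, 1+0) = Beta(20, 1).
Since β = 1 ≤ 1 and α > 1, the Beta density is monotone increasing on [0,1]; the mode is at 1.
Mean = 20/(20+1) = 0.952.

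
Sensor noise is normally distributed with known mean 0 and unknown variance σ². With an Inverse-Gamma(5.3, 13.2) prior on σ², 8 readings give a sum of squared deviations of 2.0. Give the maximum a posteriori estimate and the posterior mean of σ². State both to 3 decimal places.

MAP: 1.379. Posterior mean: 1.711.

Posterior: Inverse-Gamma(shape = 5.3+8/2 = 9.3, scale = 13.2+2.0/2 = 14.2).
Mode = β/(α+1) = 14.2/10.3 = 1.379.
Mean = β/(α−1) = 14.2/8.3 = 1.711.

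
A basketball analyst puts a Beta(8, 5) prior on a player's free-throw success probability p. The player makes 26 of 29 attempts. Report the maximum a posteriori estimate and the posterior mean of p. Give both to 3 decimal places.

Posterior: Beta(8+26, 5+3) = Beta(34, 8).
Mode = (34−1)/(34+8−2) = 33/40 = 0.825.
Mean = 34/(34+8) = 34/42 = 0.810.
The posterior is left-skewed, so the mode exceeds the mean.

p_MAP = 0.825, E[p|data] = 0.810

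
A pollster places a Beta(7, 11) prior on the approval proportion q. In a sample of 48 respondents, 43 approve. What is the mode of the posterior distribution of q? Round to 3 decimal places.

Posterior: Beta(7+43, 11+5) = Beta(50, 16).
Mode = (50−1)/(50+16−2) = 49/64 = 0.766.
Mean = 50/(50+16) = 50/66 = 0.758.
This is the posterior mode — the MAP estimate.

0.766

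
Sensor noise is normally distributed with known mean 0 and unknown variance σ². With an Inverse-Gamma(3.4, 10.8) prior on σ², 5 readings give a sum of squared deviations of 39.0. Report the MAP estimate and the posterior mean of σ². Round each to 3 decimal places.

MAP estimate = 4.391, posterior mean = 6.184

Posterior: Inverse-Gamma(shape = 3.4+5/2 = 5.9, scale = 10.8+39.0/2 = 30.3).
Mode = β/(α+1) = 30.3/6.9 = 4.391.
Mean = β/(α−1) = 30.3/4.9 = 6.184.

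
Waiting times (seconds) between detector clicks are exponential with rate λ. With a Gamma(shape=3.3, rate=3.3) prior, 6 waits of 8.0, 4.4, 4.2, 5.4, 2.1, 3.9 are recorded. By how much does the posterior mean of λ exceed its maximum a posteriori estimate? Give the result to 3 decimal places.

Σ times = 28.0. Posterior: Gamma(shape = 3.3+6 = 9.3, rate = 3.3+28.0 = 31.3).
Mode = (α−1)/β = 8.3/31.3 = 0.265.
Mean = α/β = 9.3/31.3 = 0.297.
Difference = 0.297 − 0.265 = 0.032.
The posterior is right-skewed, so the mean exceeds the mode.

0.032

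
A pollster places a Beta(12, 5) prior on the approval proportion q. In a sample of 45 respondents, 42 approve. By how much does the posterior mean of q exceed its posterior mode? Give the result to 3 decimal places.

-0.012

Posterior: Beta(12+42, 5+3) = Beta(54, 8).
Mode = (54−1)/(54+8−2) = 53/60 = 0.883.
Mean = 54/(54+8) = 54/62 = 0.871.
Difference = 0.871 − 0.883 = -0.012.
The mean is pulled below the mode by the posterior's left skew.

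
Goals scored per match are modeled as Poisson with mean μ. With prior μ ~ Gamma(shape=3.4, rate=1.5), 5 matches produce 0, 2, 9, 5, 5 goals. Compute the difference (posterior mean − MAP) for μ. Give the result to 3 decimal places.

0.154

Σ counts = 21. Posterior: Gamma(shape = 3.4+21 = 24.4, rate = 1.5+5 = 6.5).
Mode = (α−1)/β = 23.4/6.5 = 3.600.
Mean = α/β = 24.4/6.5 = 3.754.
Difference = 3.754 − 3.600 = 0.154.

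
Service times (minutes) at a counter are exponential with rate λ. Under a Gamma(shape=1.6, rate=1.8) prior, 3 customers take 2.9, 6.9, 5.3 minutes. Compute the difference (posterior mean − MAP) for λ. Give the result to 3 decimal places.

Σ times = 15.1. Posterior: Gamma(shape = 1.6+3 = 4.6, rate = 1.8+15.1 = 16.9).
Mode = (α−1)/β = 3.6/16.9 = 0.213.
Mean = α/β = 4.6/16.9 = 0.272.
Difference = 0.272 − 0.213 = 0.059.

0.059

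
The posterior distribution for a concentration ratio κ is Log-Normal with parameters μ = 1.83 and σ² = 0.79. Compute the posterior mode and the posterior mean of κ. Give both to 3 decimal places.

Mode = exp(μ − σ²) = exp(1.04) = 2.829.
Mean = exp(μ + σ²/2) = exp(2.225) = 9.253.

posterior mode = 2.829, posterior mean = 9.253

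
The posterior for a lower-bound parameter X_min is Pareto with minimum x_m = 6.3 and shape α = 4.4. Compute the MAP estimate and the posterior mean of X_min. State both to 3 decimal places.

The Pareto density is strictly decreasing on [x_m, ∞), so the mode is x_m = 6.300.
Mean = α·x_m/(α−1) = 4.4·6.3/3.4 = 8.153.

MAP estimate = 6.300, posterior mean = 8.153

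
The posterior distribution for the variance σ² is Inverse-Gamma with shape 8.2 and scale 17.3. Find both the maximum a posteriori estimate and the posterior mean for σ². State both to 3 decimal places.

Mode = β/(α+1) = 17.3/9.2 = 1.880.
Mean = β/(α−1) = 17.3/7.2 = 2.403.
The mean is pulled above the mode by the posterior's right skew.

maximum a posteriori estimate = 1.880, posterior mean = 2.403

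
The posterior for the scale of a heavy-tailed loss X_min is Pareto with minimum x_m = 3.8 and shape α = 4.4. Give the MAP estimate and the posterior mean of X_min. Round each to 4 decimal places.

MAP = 3.8000; posterior mean = 4.9176

The Pareto density is strictly decreasing on [x_m, ∞), so the mode is x_m = 3.8000.
Mean = α·x_m/(α−1) = 4.4·3.8/3.4 = 4.9176.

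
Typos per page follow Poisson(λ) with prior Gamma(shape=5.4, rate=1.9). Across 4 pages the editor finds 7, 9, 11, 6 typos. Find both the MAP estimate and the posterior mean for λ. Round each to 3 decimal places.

Σ counts = 33. Posterior: Gamma(shape = 5.4+33 = 38.4, rate = 1.9+4 = 5.9).
Mode = (α−1)/β = 37.4/5.9 = 6.339.
Mean = α/β = 38.4/5.9 = 6.508.
The mean is pulled above the mode by the posterior's right skew.

MAP = 6.339; posterior mean = 6.508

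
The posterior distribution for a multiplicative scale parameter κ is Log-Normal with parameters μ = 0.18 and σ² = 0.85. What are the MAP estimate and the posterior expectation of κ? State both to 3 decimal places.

MAP: 0.512. Posterior mean: 1.831.

Mode = exp(μ − σ²) = exp(-0.67) = 0.512.
Mean = exp(μ + σ²/2) = exp(0.605) = 1.831.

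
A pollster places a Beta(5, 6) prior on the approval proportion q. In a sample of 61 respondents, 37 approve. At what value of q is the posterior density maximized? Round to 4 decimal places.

Posterior: Beta(5+37, 6+24) = Beta(42, 30).
Mode = (42−1)/(42+30−2) = 41/70 = 0.5857.
Mean = 42/(42+30) = 42/72 = 0.5833.
This is the posterior mode — the MAP estimate.

0.5857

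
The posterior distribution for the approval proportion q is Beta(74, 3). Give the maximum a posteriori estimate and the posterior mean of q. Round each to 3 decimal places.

MAP = 0.973; posterior mean = 0.961

Mode = (74−1)/(74+3−2) = 73/75 = 0.973.
Mean = 74/(74+3) = 74/77 = 0.961.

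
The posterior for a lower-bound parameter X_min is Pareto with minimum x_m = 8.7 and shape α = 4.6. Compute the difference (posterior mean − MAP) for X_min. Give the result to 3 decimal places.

The Pareto density is strictly decreasing on [x_m, ∞), so the mode is x_m = 8.700.
Mean = α·x_m/(α−1) = 4.6·8.7/3.6 = 11.117.
Difference = 11.117 − 8.700 = 2.417.
Mean > mode: the posterior has a right tail.

2.417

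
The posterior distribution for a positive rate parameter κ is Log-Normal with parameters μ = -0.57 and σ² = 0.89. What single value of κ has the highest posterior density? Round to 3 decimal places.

0.232

Mode = exp(μ − σ²) = exp(-1.46) = 0.232.
Mean = exp(μ + σ²/2) = exp(-0.125) = 0.882.
This is the posterior mode — the MAP estimate.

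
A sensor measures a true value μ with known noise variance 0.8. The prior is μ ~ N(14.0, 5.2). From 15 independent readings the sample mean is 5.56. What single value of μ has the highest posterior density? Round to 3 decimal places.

5.646

Posterior for μ is Normal. Precision-weighted mean: (1/5.2·14.0 + 15/0.8·5.56) / (1/5.2 + 15/0.8) = 5.646.
A Normal posterior is symmetric, so mode = mean.
This is the posterior mode — the MAP estimate.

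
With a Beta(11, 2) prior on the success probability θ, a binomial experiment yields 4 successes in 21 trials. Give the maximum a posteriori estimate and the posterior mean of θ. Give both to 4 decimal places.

θ_MAP = 0.4375, E[θ|data] = 0.4412

Posterior: Beta(11+4, 2+17) = Beta(15, 19).
Mode = (15−1)/(15+19−2) = 14/32 = 0.4375.
Mean = 15/(15+19) = 15/34 = 0.4412.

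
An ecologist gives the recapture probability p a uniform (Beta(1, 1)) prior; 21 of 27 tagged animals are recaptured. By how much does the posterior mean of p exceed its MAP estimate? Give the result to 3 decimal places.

Posterior: Beta(1+21, 1+6) = Beta(22, 7).
Mode = (22−1)/(22+7−2) = 21/27 = 0.778.
With a flat prior the MAP equals the MLE, 21/27.
Mean = 22/(22+7) = 22/29 = 0.759.
Difference = 0.759 − 0.778 = -0.019.

-0.019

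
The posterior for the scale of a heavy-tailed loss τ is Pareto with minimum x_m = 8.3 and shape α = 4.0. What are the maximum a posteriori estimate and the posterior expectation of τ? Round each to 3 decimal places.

The Pareto density is strictly decreasing on [x_m, ∞), so the mode is x_m = 8.300.
Mean = α·x_m/(α−1) = 4.0·8.3/3.0 = 11.067.
Mean > mode: the posterior has a right tail.

MAP = 8.300, posterior mean = 11.067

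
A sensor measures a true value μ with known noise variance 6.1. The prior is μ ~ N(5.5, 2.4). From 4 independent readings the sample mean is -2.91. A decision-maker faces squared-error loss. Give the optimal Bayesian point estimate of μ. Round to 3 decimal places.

Posterior for μ is Normal. Precision-weighted mean: (1/2.4·5.5 + 4/6.1·-2.91) / (1/2.4 + 4/6.1) = 0.358.
A Normal posterior is symmetric, so mode = mean.
Squared-error loss ⇒ the optimal estimator is the posterior mean.

0.358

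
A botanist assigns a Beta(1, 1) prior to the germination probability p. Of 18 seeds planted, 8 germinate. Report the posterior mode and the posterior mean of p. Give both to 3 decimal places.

MAP = 0.444, posterior mean = 0.450

Posterior: Beta(1+8, 1+10) = Beta(9, 11).
Mode = (9−1)/(9+11−2) = 8/18 = 0.444.
Mean = 9/(9+11) = 9/20 = 0.450.
The mean is pulled above the mode by the posterior's right skew.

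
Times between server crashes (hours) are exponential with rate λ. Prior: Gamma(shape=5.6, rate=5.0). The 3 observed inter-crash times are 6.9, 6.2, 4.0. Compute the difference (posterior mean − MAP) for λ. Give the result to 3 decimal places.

0.045

Σ times = 17.1. Posterior: Gamma(shape = 5.6+3 = 8.6, rate = 5.0+17.1 = 22.1).
Mode = (α−1)/β = 7.6/22.1 = 0.344.
Mean = α/β = 8.6/22.1 = 0.389.
Difference = 0.389 − 0.344 = 0.045.
The posterior is right-skewed, so the mean exceeds the mode.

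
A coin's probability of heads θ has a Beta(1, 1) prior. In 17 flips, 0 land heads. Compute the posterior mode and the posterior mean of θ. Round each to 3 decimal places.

posterior mode = 0.000, posterior mean = 0.053

Posterior: Beta(1+0, 1+17) = Beta(1, 18).
Since α = 1 ≤ 1 and β > 1, the Beta density is monotone decreasing on [0,1]; the mode is at 0.
Mean = 1/(1+18) = 0.053.
The mean is pulled above the mode by the posterior's right skew.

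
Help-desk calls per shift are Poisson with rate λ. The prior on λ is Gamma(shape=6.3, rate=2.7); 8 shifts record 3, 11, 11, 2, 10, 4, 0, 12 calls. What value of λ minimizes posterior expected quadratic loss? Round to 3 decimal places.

5.542

Σ counts = 53. Posterior: Gamma(shape = 6.3+53 = 59.3, rate = 2.7+8 = 10.7).
Mode = (α−1)/β = 58.3/10.7 = 5.449.
Mean = α/β = 59.3/10.7 = 5.542.
Quadratic loss ⇒ the optimal estimator is the posterior mean.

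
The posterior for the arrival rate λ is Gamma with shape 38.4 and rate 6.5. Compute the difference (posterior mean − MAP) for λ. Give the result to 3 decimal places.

0.154

Mode = (α−1)/β = 37.4/6.5 = 5.754.
Mean = α/β = 38.4/6.5 = 5.908.
Difference = 5.908 − 5.754 = 0.154.
Mean > mode: the posterior has a right tail.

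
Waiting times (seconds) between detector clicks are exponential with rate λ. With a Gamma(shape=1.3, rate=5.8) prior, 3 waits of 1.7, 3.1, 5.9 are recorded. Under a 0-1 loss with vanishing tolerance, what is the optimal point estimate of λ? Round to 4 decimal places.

Σ times = 10.7. Posterior: Gamma(shape = 1.3+3 = 4.3, rate = 5.8+10.7 = 16.5).
Mode = (α−1)/β = 3.3/16.5 = 0.2000.
Mean = α/β = 4.3/16.5 = 0.2606.
This is the posterior mode — the MAP estimate.

0.2000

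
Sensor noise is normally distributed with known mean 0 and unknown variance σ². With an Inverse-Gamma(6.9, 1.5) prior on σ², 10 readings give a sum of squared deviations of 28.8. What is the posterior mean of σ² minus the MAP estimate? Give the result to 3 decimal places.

0.226

Posterior: Inverse-Gamma(shape = 6.9+10/2 = 11.9, scale = 1.5+28.8/2 = 15.9).
Mode = β/(α+1) = 15.9/12.9 = 1.233.
Mean = β/(α−1) = 15.9/10.9 = 1.459.
Difference = 1.459 − 1.233 = 0.226.
Right-skewed posterior ⇒ mode < mean.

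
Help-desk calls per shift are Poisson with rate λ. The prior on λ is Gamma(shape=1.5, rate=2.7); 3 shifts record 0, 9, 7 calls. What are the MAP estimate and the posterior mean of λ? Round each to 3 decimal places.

Σ counts = 16. Posterior: Gamma(shape = 1.5+16 = 17.5, rate = 2.7+3 = 5.7).
Mode = (α−1)/β = 16.5/5.7 = 2.895.
Mean = α/β = 17.5/5.7 = 3.070.

MAP: 2.895. Posterior mean: 3.070.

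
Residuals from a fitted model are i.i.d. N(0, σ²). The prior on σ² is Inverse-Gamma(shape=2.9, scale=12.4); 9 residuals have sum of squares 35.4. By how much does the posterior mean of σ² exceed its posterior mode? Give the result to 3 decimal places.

1.120

Posterior: Inverse-Gamma(shape = 2.9+9/2 = 7.4, scale = 12.4+35.4/2 = 30.1).
Mode = β/(α+1) = 30.1/8.4 = 3.583.
Mean = β/(α−1) = 30.1/6.4 = 4.703.
Difference = 4.703 − 3.583 = 1.120.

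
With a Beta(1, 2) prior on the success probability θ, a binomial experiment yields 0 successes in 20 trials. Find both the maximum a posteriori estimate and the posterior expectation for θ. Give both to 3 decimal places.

maximum a posteriori estimate = 0.000, posterior expectation = 0.043

Posterior: Beta(1+0, 2+20) = Beta(1, 22).
Since α = 1 ≤ 1 and β > 1, the Beta density is monotone decreasing on [0,1]; the mode is at 0.
Mean = 1/(1+22) = 0.043.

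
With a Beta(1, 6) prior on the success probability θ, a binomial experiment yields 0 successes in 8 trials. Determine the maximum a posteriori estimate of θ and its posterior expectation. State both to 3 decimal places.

Posterior: Beta(1+0, 6+8) = Beta(1, 14).
Since α = 1 ≤ 1 and β > 1, the Beta density is monotone decreasing on [0,1]; the mode is at 0.
Mean = 1/(1+14) = 0.067.
The mean is pulled above the mode by the posterior's right skew.

maximum a posteriori estimate = 0.000, posterior expectation = 0.067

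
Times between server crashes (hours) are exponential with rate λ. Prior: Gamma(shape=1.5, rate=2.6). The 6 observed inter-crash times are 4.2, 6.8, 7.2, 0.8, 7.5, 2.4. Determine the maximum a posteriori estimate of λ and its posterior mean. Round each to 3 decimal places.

Σ times = 28.9. Posterior: Gamma(shape = 1.5+6 = 7.5, rate = 2.6+28.9 = 31.5).
Mode = (α−1)/β = 6.5/31.5 = 0.206.
Mean = α/β = 7.5/31.5 = 0.238.
Mean > mode: the posterior has a right tail.

MAP = 0.206, posterior mean = 0.238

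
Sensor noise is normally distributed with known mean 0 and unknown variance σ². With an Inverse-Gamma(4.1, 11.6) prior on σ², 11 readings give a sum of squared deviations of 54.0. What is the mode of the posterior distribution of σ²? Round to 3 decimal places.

3.642

Posterior: Inverse-Gamma(shape = 4.1+11/2 = 9.6, scale = 11.6+54.0/2 = 38.6).
Mode = β/(α+1) = 38.6/10.6 = 3.642.
Mean = β/(α−1) = 38.6/8.6 = 4.488.
This is the posterior mode — the MAP estimate.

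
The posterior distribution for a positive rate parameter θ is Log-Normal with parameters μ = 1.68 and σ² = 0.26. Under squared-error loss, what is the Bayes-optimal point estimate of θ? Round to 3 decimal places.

Mode = exp(μ − σ²) = exp(1.42) = 4.137.
Mean = exp(μ + σ²/2) = exp(1.810) = 6.110.
Squared-error loss ⇒ the optimal estimator is the posterior mean.

6.110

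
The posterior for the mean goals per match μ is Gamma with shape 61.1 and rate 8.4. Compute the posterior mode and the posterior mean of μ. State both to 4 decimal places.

Mode = (α−1)/β = 60.1/8.4 = 7.1548.
Mean = α/β = 61.1/8.4 = 7.2738.

posterior mode = 7.1548, posterior mean = 7.2738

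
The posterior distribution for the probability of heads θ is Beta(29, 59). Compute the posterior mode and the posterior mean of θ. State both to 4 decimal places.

MAP = 0.3256; posterior mean = 0.3295

Mode = (29−1)/(29+59−2) = 28/86 = 0.3256.
Mean = 29/(29+59) = 29/88 = 0.3295.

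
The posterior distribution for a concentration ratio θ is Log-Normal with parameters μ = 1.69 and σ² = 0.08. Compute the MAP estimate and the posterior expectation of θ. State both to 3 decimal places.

MAP: 5.003. Posterior mean: 5.641.

Mode = exp(μ − σ²) = exp(1.61) = 5.003.
Mean = exp(μ + σ²/2) = exp(1.730) = 5.641.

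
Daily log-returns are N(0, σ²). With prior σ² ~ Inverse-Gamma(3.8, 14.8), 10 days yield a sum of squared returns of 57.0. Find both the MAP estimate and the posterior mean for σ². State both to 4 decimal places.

σ²_MAP = 4.4184, E[σ²|data] = 5.5513

Posterior: Inverse-Gamma(shape = 3.8+10/2 = 8.8, scale = 14.8+57.0/2 = 43.3).
Mode = β/(α+1) = 43.3/9.8 = 4.4184.
Mean = β/(α−1) = 43.3/7.8 = 5.5513.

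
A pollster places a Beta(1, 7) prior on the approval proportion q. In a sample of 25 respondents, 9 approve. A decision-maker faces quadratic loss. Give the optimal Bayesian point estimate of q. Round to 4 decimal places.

Posterior: Beta(1+9, 7+16) = Beta(10, 23).
Mode = (10−1)/(10+23−2) = 9/31 = 0.2903.
Mean = 10/(10+23) = 10/33 = 0.3030.
Quadratic loss ⇒ the optimal estimator is the posterior mean.

0.3030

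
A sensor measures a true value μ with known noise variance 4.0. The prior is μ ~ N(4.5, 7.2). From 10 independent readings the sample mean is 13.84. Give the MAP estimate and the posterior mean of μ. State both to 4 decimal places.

Posterior for μ is Normal. Precision-weighted mean: (1/7.2·4.5 + 10/4.0·13.84) / (1/7.2 + 10/4.0) = 13.3484.
A Normal posterior is symmetric, so mode = mean.

μ_MAP = 13.3484, E[μ|data] = 13.3484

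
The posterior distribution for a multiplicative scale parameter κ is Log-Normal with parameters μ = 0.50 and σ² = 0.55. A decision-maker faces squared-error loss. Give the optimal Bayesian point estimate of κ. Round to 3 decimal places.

Mode = exp(μ − σ²) = exp(-0.05) = 0.951.
Mean = exp(μ + σ²/2) = exp(0.775) = 2.171.
Squared-error loss ⇒ the optimal estimator is the posterior mean.

2.171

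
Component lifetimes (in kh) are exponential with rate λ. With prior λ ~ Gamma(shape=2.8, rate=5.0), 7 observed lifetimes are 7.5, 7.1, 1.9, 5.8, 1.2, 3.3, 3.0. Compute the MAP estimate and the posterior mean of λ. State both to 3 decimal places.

Σ times = 29.8. Posterior: Gamma(shape = 2.8+7 = 9.8, rate = 5.0+29.8 = 34.8).
Mode = (α−1)/β = 8.8/34.8 = 0.253.
Mean = α/β = 9.8/34.8 = 0.282.

MAP estimate = 0.253, posterior mean = 0.282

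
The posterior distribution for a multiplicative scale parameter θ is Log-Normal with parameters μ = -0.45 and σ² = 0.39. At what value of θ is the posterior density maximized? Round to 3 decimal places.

0.432

Mode = exp(μ − σ²) = exp(-0.84) = 0.432.
Mean = exp(μ + σ²/2) = exp(-0.255) = 0.775.
This is the posterior mode — the MAP estimate.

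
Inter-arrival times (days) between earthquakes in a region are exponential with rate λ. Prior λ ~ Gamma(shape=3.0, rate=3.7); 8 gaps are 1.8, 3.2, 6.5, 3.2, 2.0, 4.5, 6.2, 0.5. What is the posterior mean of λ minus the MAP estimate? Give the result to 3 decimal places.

0.032

Σ times = 27.9. Posterior: Gamma(shape = 3.0+8 = 11.0, rate = 3.7+27.9 = 31.6).
Mode = (α−1)/β = 10.0/31.6 = 0.316.
Mean = α/β = 11.0/31.6 = 0.348.
Difference = 0.348 − 0.316 = 0.032.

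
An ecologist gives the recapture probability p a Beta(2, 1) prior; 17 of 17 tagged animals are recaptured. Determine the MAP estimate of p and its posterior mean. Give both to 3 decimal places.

p_MAP = 1.000, E[p|data] = 0.950

Posterior: Beta(2+17, 1+0) = Beta(19, 1).
Since β = 1 ≤ 1 and α > 1, the Beta density is monotone increasing on [0,1]; the mode is at 1.
Mean = 19/(19+1) = 0.950.
The posterior is left-skewed, so the mode exceeds the mean.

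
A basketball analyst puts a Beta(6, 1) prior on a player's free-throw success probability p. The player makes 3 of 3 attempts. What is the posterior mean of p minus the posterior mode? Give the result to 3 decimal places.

-0.100

Posterior: Beta(6+3, 1+0) = Beta(9, 1).
Since β = 1 ≤ 1 and α > 1, the Beta density is monotone increasing on [0,1]; the mode is at 1.
Mean = 9/(9+1) = 0.900.
Difference = 0.900 − 1.000 = -0.100.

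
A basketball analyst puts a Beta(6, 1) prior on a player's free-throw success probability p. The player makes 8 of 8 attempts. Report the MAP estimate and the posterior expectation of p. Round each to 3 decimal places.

Posterior: Beta(6+8, 1+0) = Beta(14, 1).
Since β = 1 ≤ 1 and α > 1, the Beta density is monotone increasing on [0,1]; the mode is at 1.
Mean = 14/(14+1) = 0.933.

p_MAP = 1.000, E[p|data] = 0.933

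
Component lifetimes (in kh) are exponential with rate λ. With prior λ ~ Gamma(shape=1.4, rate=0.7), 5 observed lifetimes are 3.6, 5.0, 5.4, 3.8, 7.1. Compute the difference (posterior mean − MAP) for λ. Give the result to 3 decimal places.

Σ times = 24.9. Posterior: Gamma(shape = 1.4+5 = 6.4, rate = 0.7+24.9 = 25.6).
Mode = (α−1)/β = 5.4/25.6 = 0.211.
Mean = α/β = 6.4/25.6 = 0.250.
Difference = 0.250 − 0.211 = 0.039.
Mean > mode: the posterior has a right tail.

0.039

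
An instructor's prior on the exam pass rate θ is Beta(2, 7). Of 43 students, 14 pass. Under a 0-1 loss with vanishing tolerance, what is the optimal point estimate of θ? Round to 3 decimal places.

0.300

Posterior: Beta(2+14, 7+29) = Beta(16, 36).
Mode = (16−1)/(16+36−2) = 15/50 = 0.300.
Mean = 16/(16+36) = 16/52 = 0.308.
This is the posterior mode — the MAP estimate.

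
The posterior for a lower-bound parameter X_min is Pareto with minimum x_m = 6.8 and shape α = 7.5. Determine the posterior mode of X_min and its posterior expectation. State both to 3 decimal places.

posterior mode = 6.800, posterior expectation = 7.846

The Pareto density is strictly decreasing on [x_m, ∞), so the mode is x_m = 6.800.
Mean = α·x_m/(α−1) = 7.5·6.8/6.5 = 7.846.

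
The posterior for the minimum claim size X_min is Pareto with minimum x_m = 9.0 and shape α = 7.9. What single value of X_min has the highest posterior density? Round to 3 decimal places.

The Pareto density is strictly decreasing on [x_m, ∞), so the mode is x_m = 9.000.
Mean = α·x_m/(α−1) = 7.9·9.0/6.9 = 10.304.
This is the posterior mode — the MAP estimate.

9.000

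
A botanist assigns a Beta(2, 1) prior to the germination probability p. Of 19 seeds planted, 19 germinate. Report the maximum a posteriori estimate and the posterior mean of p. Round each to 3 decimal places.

maximum a posteriori estimate = 1.000, posterior mean = 0.955

Posterior: Beta(2+19, 1+0) = Beta(21, 1).
Since β = 1 ≤ 1 and α > 1, the Beta density is monotone increasing on [0,1]; the mode is at 1.
Mean = 21/(21+1) = 0.955.
Left-skewed posterior ⇒ mean < mode.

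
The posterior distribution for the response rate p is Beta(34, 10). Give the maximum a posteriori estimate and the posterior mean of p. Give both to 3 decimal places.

MAP: 0.786. Posterior mean: 0.773.

Mode = (34−1)/(34+10−2) = 33/42 = 0.786.
Mean = 34/(34+10) = 34/44 = 0.773.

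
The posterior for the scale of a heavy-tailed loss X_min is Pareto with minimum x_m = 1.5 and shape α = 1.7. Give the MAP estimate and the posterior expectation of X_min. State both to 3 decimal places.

The Pareto density is strictly decreasing on [x_m, ∞), so the mode is x_m = 1.500.
Mean = α·x_m/(α−1) = 1.7·1.5/0.7 = 3.643.
Right-skewed posterior ⇒ mode < mean.

MAP: 1.500. Posterior mean: 3.643.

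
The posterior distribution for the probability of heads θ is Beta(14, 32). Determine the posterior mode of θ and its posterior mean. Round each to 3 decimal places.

Mode = (14−1)/(14+32−2) = 13/44 = 0.295.
Mean = 14/(14+32) = 14/46 = 0.304.
Mean > mode: the posterior has a right tail.

posterior mode = 0.295, posterior mean = 0.304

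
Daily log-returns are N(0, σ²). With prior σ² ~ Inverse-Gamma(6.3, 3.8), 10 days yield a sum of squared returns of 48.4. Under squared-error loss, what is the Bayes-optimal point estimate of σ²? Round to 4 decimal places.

Posterior: Inverse-Gamma(shape = 6.3+10/2 = 11.3, scale = 3.8+48.4/2 = 28.0).
Mode = β/(α+1) = 28.0/12.3 = 2.2764.
Mean = β/(α−1) = 28.0/10.3 = 2.7184.
Squared-error loss ⇒ the optimal estimator is the posterior mean.

2.7184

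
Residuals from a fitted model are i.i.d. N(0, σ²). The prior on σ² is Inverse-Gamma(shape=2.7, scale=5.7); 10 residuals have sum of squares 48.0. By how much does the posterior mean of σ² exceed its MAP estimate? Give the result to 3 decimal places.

1.019

Posterior: Inverse-Gamma(shape = 2.7+10/2 = 7.7, scale = 5.7+48.0/2 = 29.7).
Mode = β/(α+1) = 29.7/8.7 = 3.414.
Mean = β/(α−1) = 29.7/6.7 = 4.433.
Difference = 4.433 − 3.414 = 1.019.
Mean > mode: the posterior has a right tail.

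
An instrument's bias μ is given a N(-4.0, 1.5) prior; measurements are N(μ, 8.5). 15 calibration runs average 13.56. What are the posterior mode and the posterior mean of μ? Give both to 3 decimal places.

MAP: 8.745. Posterior mean: 8.745.

Posterior for μ is Normal. Precision-weighted mean: (1/1.5·-4.0 + 15/8.5·13.56) / (1/1.5 + 15/8.5) = 8.745.
A Normal posterior is symmetric, so mode = mean.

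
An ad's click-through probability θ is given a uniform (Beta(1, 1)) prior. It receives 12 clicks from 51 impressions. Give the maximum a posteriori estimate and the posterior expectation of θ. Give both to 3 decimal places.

Posterior: Beta(1+12, 1+39) = Beta(13, 40).
Mode = (13−1)/(13+40−2) = 12/51 = 0.235.
With a flat prior the MAP equals the MLE, 12/51.
Mean = 13/(13+40) = 13/53 = 0.245.
Mean > mode: the posterior has a right tail.

maximum a posteriori estimate = 0.235, posterior expectation = 0.245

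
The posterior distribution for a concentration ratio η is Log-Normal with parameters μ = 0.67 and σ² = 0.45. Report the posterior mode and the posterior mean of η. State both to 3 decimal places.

MAP = 1.246, posterior mean = 2.447

Mode = exp(μ − σ²) = exp(0.22) = 1.246.
Mean = exp(μ + σ²/2) = exp(0.895) = 2.447.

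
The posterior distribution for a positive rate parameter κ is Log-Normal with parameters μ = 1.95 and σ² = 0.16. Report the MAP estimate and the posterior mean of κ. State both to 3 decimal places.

MAP = 5.989; posterior mean = 7.614

Mode = exp(μ − σ²) = exp(1.79) = 5.989.
Mean = exp(μ + σ²/2) = exp(2.030) = 7.614.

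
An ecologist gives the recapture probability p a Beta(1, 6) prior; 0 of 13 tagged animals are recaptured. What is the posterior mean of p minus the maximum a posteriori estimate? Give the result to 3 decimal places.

Posterior: Beta(1+0, 6+13) = Beta(1, 19).
Since α = 1 ≤ 1 and β > 1, the Beta density is monotone decreasing on [0,1]; the mode is at 0.
Mean = 1/(1+19) = 0.050.
Difference = 0.050 − 0.000 = 0.050.

0.050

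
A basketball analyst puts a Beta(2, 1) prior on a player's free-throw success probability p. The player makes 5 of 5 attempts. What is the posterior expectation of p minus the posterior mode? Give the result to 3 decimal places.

-0.125

Posterior: Beta(2+5, 1+0) = Beta(7, 1).
Since β = 1 ≤ 1 and α > 1, the Beta density is monotone increasing on [0,1]; the mode is at 1.
Mean = 7/(7+1) = 0.875.
Difference = 0.875 − 1.000 = -0.125.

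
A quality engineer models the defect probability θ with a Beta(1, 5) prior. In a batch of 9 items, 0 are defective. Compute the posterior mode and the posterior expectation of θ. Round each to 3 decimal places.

Posterior: Beta(1+0, 5+9) = Beta(1, 14).
Since α = 1 ≤ 1 and β > 1, the Beta density is monotone decreasing on [0,1]; the mode is at 0.
Mean = 1/(1+14) = 0.067.
The posterior is right-skewed, so the mean exceeds the mode.

MAP = 0.000; posterior mean = 0.067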